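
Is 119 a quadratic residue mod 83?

(119/83)
  = (36/83)    [119 ≡ 36 mod 83]
  = (9/83)    [83 ≡ 3 mod 8 ⇒ (2/83)^2 = +1]
  = (83/9)    [QR: 9 ≡ 1 mod 4, sign kept]
  = (2/9)    [83 ≡ 2 mod 9]
  = (1/9)    [9 ≡ 1 mod 8 ⇒ (2/9) = +1]
  = 1    [(1/9) = 1]
(119/83) = 1, and 83 is prime, so 119 is a quadratic residue mod 83.

yes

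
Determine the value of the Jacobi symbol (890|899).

-1

(890|899)
  = -(445|899)    [899 ≡ 3 mod 8 ⇒ (2|899) = -1]
  = -(899|445)    [QR: 445 ≡ 1 mod 4, sign kept]
  = -(9|445)    [899 ≡ 9 mod 445]
  = -(445|9)    [QR: 9 ≡ 1 mod 4, sign kept]
  = -(4|9)    [445 ≡ 4 mod 9]
  = -(1|9)    [9 ≡ 1 mod 8 ⇒ (2|9)^2 = +1]
  = -1    [(1|9) = 1]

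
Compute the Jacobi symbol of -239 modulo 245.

1

(-239/245)
  = (239/245)    [245 ≡ 1 mod 4 ⇒ (-1/245) = +1]
  = (245/239)    [QR: 245 ≡ 1 mod 4, sign kept]
  = (6/239)    [245 ≡ 6 mod 239]
  = (3/239)    [239 ≡ 7 mod 8 ⇒ (2/239) = +1]
  = -(239/3)    [QR: both ≡ 3 mod 4, sign flips]
  = -(2/3)    [239 ≡ 2 mod 3]
  = (1/3)    [3 ≡ 3 mod 8 ⇒ (2/3) = -1]
  = 1    [(1/3) = 1]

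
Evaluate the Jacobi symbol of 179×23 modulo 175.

By multiplicativity, (179·23/175) = (179/175)·(23/175).
First factor (179/175):
(179/175)
  = (4/175)    [179 ≡ 4 mod 175]
  = (1/175)    [175 ≡ 7 mod 8 ⇒ (2/175)^2 = +1]
  = 1    [(1/175) = 1]
Second factor (23/175):
(23/175)
  = -(175/23)    [QR: both ≡ 3 mod 4, sign flips]
  = -(14/23)    [175 ≡ 14 mod 23]
  = -(7/23)    [23 ≡ 7 mod 8 ⇒ (2/23) = +1]
  = (23/7)    [QR: both ≡ 3 mod 4, sign flips]
  = (2/7)    [23 ≡ 2 mod 7]
  = (1/7)    [7 ≡ 7 mod 8 ⇒ (2/7) = +1]
  = 1    [(1/7) = 1]
Product: (1)·(1) = 1.

1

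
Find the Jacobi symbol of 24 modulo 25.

(24|25)
  = (3|25)    [25 ≡ 1 mod 8 ⇒ (2|25)^3 = +1]
  = (25|3)    [QR: 25 ≡ 1 mod 4, sign kept]
  = (1|3)    [25 ≡ 1 mod 3]
  = 1    [(1|3) = 1]

1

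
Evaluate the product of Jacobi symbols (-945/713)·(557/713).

By multiplicativity, (-945·557/713) = (-945/713)·(557/713).
First factor (-945/713):
(-945/713)
  = (481/713)    [-945 ≡ 481 mod 713]
  = (713/481)    [QR: 481 ≡ 1 mod 4, sign kept]
  = (232/481)    [713 ≡ 232 mod 481]
  = (29/481)    [481 ≡ 1 mod 8 ⇒ (2/481)^3 = +1]
  = (481/29)    [QR: 29 ≡ 1 mod 4, sign kept]
  = (17/29)    [481 ≡ 17 mod 29]
  = (29/17)    [QR: 17 ≡ 1 mod 4, sign kept]
  = (12/17)    [29 ≡ 12 mod 17]
  = (3/17)    [17 ≡ 1 mod 8 ⇒ (2/17)^2 = +1]
  = (17/3)    [QR: 17 ≡ 1 mod 4, sign kept]
  = (2/3)    [17 ≡ 2 mod 3]
  = -(1/3)    [3 ≡ 3 mod 8 ⇒ (2/3) = -1]
  = -1    [(1/3) = 1]
Second factor (557/713):
(557/713)
  = (713/557)    [QR: 557 ≡ 1 mod 4, sign kept]
  = (156/557)    [713 ≡ 156 mod 557]
  = (39/557)    [557 ≡ 5 mod 8 ⇒ (2/557)^2 = +1]
  = (557/39)    [QR: 557 ≡ 1 mod 4, sign kept]
  = (11/39)    [557 ≡ 11 mod 39]
  = -(39/11)    [QR: both ≡ 3 mod 4, sign flips]
  = -(6/11)    [39 ≡ 6 mod 11]
  = (3/11)    [11 ≡ 3 mod 8 ⇒ (2/11) = -1]
  = -(11/3)    [QR: both ≡ 3 mod 4, sign flips]
  = -(2/3)    [11 ≡ 2 mod 3]
  = (1/3)    [3 ≡ 3 mod 8 ⇒ (2/3) = -1]
  = 1    [(1/3) = 1]
Product: (-1)·(1) = -1.

-1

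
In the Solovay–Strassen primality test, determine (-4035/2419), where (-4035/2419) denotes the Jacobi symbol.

-1

(-4035/2419)
  = -(4035/2419)    [2419 ≡ 3 mod 4 ⇒ (-1/2419) = -1]
  = -(1616/2419)    [4035 ≡ 1616 mod 2419]
  = -(101/2419)    [2419 ≡ 3 mod 8 ⇒ (2/2419)^4 = +1]
  = -(2419/101)    [QR: 101 ≡ 1 mod 4, sign kept]
  = -(96/101)    [2419 ≡ 96 mod 101]
  = (3/101)    [101 ≡ 5 mod 8 ⇒ (2/101)^5 = -1]
  = (101/3)    [QR: 101 ≡ 1 mod 4, sign kept]
  = (2/3)    [101 ≡ 2 mod 3]
  = -(1/3)    [3 ≡ 3 mod 8 ⇒ (2/3) = -1]
  = -1    [(1/3) = 1]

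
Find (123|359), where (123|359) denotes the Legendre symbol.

Both 123 ≡ 3 and 359 ≡ 3 (mod 4), so reciprocity gives (123|359) = -(359|123). Reduce: 359 ≡ 113 (mod 123). Now have -(113|123).
113 ≡ 1 (mod 4), so quadratic reciprocity gives (113|123) = (123|113). Reduce: 123 ≡ 10 (mod 113). Now have -(10|113).
Factor out 2: 10 = 2·5. Since 113 ≡ 1 (mod 8), (2|113) = +1. Now have -(5|113).
5 ≡ 1 (mod 4), so quadratic reciprocity gives (5|113) = (113|5). Reduce: 113 ≡ 3 (mod 5). Now have -(3|5).
5 ≡ 1 (mod 4), so quadratic reciprocity gives (3|5) = (5|3). Reduce: 5 ≡ 2 (mod 3). Now have -(2|3).
Factor out 2: 2 = 2. Since 3 ≡ 3 (mod 8), (2|3) = -1. Now have (1|3).
(1|3) = 1. Collecting the sign factors: 1.

1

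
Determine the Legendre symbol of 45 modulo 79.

1

(45/79)
  = (79/45)    [QR: 45 ≡ 1 mod 4, sign kept]
  = (34/45)    [79 ≡ 34 mod 45]
  = -(17/45)    [45 ≡ 5 mod 8 ⇒ (2/45) = -1]
  = -(45/17)    [QR: 17 ≡ 1 mod 4, sign kept]
  = -(11/17)    [45 ≡ 11 mod 17]
  = -(17/11)    [QR: 17 ≡ 1 mod 4, sign kept]
  = -(6/11)    [17 ≡ 6 mod 11]
  = (3/11)    [11 ≡ 3 mod 8 ⇒ (2/11) = -1]
  = -(11/3)    [QR: both ≡ 3 mod 4, sign flips]
  = -(2/3)    [11 ≡ 2 mod 3]
  = (1/3)    [3 ≡ 3 mod 8 ⇒ (2/3) = -1]
  = 1    [(1/3) = 1]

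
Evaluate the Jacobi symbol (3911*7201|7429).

0

By multiplicativity, (3911·7201|7429) = (3911|7429)·(7201|7429).
First factor (3911|7429):
(3911|7429)
  = (7429|3911)    [QR: 7429 ≡ 1 mod 4, sign kept]
  = (3518|3911)    [7429 ≡ 3518 mod 3911]
  = (1759|3911)    [3911 ≡ 7 mod 8 ⇒ (2|3911) = +1]
  = -(3911|1759)    [QR: both ≡ 3 mod 4, sign flips]
  = -(393|1759)    [3911 ≡ 393 mod 1759]
  = -(1759|393)    [QR: 393 ≡ 1 mod 4, sign kept]
  = -(187|393)    [1759 ≡ 187 mod 393]
  = -(393|187)    [QR: 393 ≡ 1 mod 4, sign kept]
  = -(19|187)    [393 ≡ 19 mod 187]
  = (187|19)    [QR: both ≡ 3 mod 4, sign flips]
  = (16|19)    [187 ≡ 16 mod 19]
  = (1|19)    [19 ≡ 3 mod 8 ⇒ (2|19)^4 = +1]
  = 1    [(1|19) = 1]
Second factor (7201|7429):
(7201|7429)
  = (7429|7201)    [QR: 7201 ≡ 1 mod 4, sign kept]
  = (228|7201)    [7429 ≡ 228 mod 7201]
  = (57|7201)    [7201 ≡ 1 mod 8 ⇒ (2|7201)^2 = +1]
  = (7201|57)    [QR: 57 ≡ 1 mod 4, sign kept]
  = (19|57)    [7201 ≡ 19 mod 57]
  = (57|19)    [QR: 57 ≡ 1 mod 4, sign kept]
  = (0|19)    [57 ≡ 0 mod 19]
  = 0    [numerator 0, gcd > 1]
Product: (1)·(0) = 0.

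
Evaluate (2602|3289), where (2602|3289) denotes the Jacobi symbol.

1

(2602|3289)
  = (1301|3289)    [3289 ≡ 1 mod 8 ⇒ (2|3289) = +1]
  = (3289|1301)    [QR: 1301 ≡ 1 mod 4, sign kept]
  = (687|1301)    [3289 ≡ 687 mod 1301]
  = (1301|687)    [QR: 1301 ≡ 1 mod 4, sign kept]
  = (614|687)    [1301 ≡ 614 mod 687]
  = (307|687)    [687 ≡ 7 mod 8 ⇒ (2|687) = +1]
  = -(687|307)    [QR: both ≡ 3 mod 4, sign flips]
  = -(73|307)    [687 ≡ 73 mod 307]
  = -(307|73)    [QR: 73 ≡ 1 mod 4, sign kept]
  = -(15|73)    [307 ≡ 15 mod 73]
  = -(73|15)    [QR: 73 ≡ 1 mod 4, sign kept]
  = -(13|15)    [73 ≡ 13 mod 15]
  = -(15|13)    [QR: 13 ≡ 1 mod 4, sign kept]
  = -(2|13)    [15 ≡ 2 mod 13]
  = (1|13)    [13 ≡ 5 mod 8 ⇒ (2|13) = -1]
  = 1    [(1|13) = 1]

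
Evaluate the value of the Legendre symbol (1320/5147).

1

(1320/5147)
  = -(165/5147)    [5147 ≡ 3 mod 8 ⇒ (2/5147)^3 = -1]
  = -(5147/165)    [QR: 165 ≡ 1 mod 4, sign kept]
  = -(32/165)    [5147 ≡ 32 mod 165]
  = (1/165)    [165 ≡ 5 mod 8 ⇒ (2/165)^5 = -1]
  = 1    [(1/165) = 1]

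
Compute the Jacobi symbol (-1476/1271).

0

Reduce the numerator: -1476 ≡ 1066 (mod 1271), so (-1476/1271) = (1066/1271).
Factor out 2: 1066 = 2·533. Since 1271 ≡ 7 (mod 8), (2/1271) = +1. Now have (533/1271).
533 ≡ 1 (mod 4), so quadratic reciprocity gives (533/1271) = (1271/533). Reduce: 1271 ≡ 205 (mod 533). Now have (205/533).
205 ≡ 1 (mod 4), so quadratic reciprocity gives (205/533) = (533/205). Reduce: 533 ≡ 123 (mod 205). Now have (123/205).
205 ≡ 1 (mod 4), so quadratic reciprocity gives (123/205) = (205/123). Reduce: 205 ≡ 82 (mod 123). Now have (82/123).
Factor out 2: 82 = 2·41. Since 123 ≡ 3 (mod 8), (2/123) = -1. Now have -(41/123).
41 ≡ 1 (mod 4), so quadratic reciprocity gives (41/123) = (123/41). Reduce: 123 ≡ 0 (mod 41). Now have -(0/41).
The numerator is now 0 with denominator 41 > 1: the symbol is 0.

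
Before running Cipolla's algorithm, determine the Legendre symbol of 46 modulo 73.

1

Factor out 2: 46 = 2·23. Since 73 ≡ 1 (mod 8), (2 / 73) = +1. Now have (23 / 73).
73 ≡ 1 (mod 4), so quadratic reciprocity gives (23 / 73) = (73 / 23). Reduce: 73 ≡ 4 (mod 23). Now have (4 / 23).
Factor out 2: 4 = 2^2. Since 23 ≡ 7 (mod 8), (2 / 23) = +1, and (2 / 23)^2 = +1. Now have (1 / 23).
(1 / 23) = 1. Collecting the sign factors: 1.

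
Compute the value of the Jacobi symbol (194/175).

-1

(194/175)
  = (19/175)    [194 ≡ 19 mod 175]
  = -(175/19)    [QR: both ≡ 3 mod 4, sign flips]
  = -(4/19)    [175 ≡ 4 mod 19]
  = -(1/19)    [19 ≡ 3 mod 8 ⇒ (2/19)^2 = +1]
  = -1    [(1/19) = 1]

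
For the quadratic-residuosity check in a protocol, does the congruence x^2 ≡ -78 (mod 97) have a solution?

(-78/97)
  = (19/97)    [-78 ≡ 19 mod 97]
  = (97/19)    [QR: 97 ≡ 1 mod 4, sign kept]
  = (2/19)    [97 ≡ 2 mod 19]
  = -(1/19)    [19 ≡ 3 mod 8 ⇒ (2/19) = -1]
  = -1    [(1/19) = 1]
The Legendre symbol is -1, so x^2 ≡ -78 (mod 97) has no solution.

no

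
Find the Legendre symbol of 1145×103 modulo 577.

-1

By multiplicativity, (1145·103/577) = (1145/577)·(103/577).
First factor (1145/577):
(1145/577)
  = (568/577)    [1145 ≡ 568 mod 577]
  = (71/577)    [577 ≡ 1 mod 8 ⇒ (2/577)^3 = +1]
  = (577/71)    [QR: 577 ≡ 1 mod 4, sign kept]
  = (9/71)    [577 ≡ 9 mod 71]
  = (71/9)    [QR: 9 ≡ 1 mod 4, sign kept]
  = (8/9)    [71 ≡ 8 mod 9]
  = (1/9)    [9 ≡ 1 mod 8 ⇒ (2/9)^3 = +1]
  = 1    [(1/9) = 1]
Second factor (103/577):
(103/577)
  = (577/103)    [QR: 577 ≡ 1 mod 4, sign kept]
  = (62/103)    [577 ≡ 62 mod 103]
  = (31/103)    [103 ≡ 7 mod 8 ⇒ (2/103) = +1]
  = -(103/31)    [QR: both ≡ 3 mod 4, sign flips]
  = -(10/31)    [103 ≡ 10 mod 31]
  = -(5/31)    [31 ≡ 7 mod 8 ⇒ (2/31) = +1]
  = -(31/5)    [QR: 5 ≡ 1 mod 4, sign kept]
  = -(1/5)    [31 ≡ 1 mod 5]
  = -1    [(1/5) = 1]
Product: (1)·(-1) = -1.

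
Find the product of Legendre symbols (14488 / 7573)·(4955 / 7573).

By multiplicativity, (14488·4955 / 7573) = (14488 / 7573)·(4955 / 7573).
First factor (14488 / 7573):
Reduce the numerator: 14488 ≡ 6915 (mod 7573), so (14488 / 7573) = (6915 / 7573).
7573 ≡ 1 (mod 4), so quadratic reciprocity gives (6915 / 7573) = (7573 / 6915). Reduce: 7573 ≡ 658 (mod 6915). Now have (658 / 6915).
Factor out 2: 658 = 2·329. Since 6915 ≡ 3 (mod 8), (2 / 6915) = -1. Now have -(329 / 6915).
329 ≡ 1 (mod 4), so quadratic reciprocity gives (329 / 6915) = (6915 / 329). Reduce: 6915 ≡ 6 (mod 329). Now have -(6 / 329).
Factor out 2: 6 = 2·3. Since 329 ≡ 1 (mod 8), (2 / 329) = +1. Now have -(3 / 329).
329 ≡ 1 (mod 4), so quadratic reciprocity gives (3 / 329) = (329 / 3). Reduce: 329 ≡ 2 (mod 3). Now have -(2 / 3).
Factor out 2: 2 = 2. Since 3 ≡ 3 (mod 8), (2 / 3) = -1. Now have (1 / 3).
(1 / 3) = 1. Collecting the sign factors: 1.
Second factor (4955 / 7573):
7573 ≡ 1 (mod 4), so quadratic reciprocity gives (4955 / 7573) = (7573 / 4955). Reduce: 7573 ≡ 2618 (mod 4955). Now have (2618 / 4955).
Factor out 2: 2618 = 2·1309. Since 4955 ≡ 3 (mod 8), (2 / 4955) = -1. Now have -(1309 / 4955).
1309 ≡ 1 (mod 4), so quadratic reciprocity gives (1309 / 4955) = (4955 / 1309). Reduce: 4955 ≡ 1028 (mod 1309). Now have -(1028 / 1309).
Factor out 2: 1028 = 2^2·257. Since 1309 ≡ 5 (mod 8), (2 / 1309) = -1, and (2 / 1309)^2 = +1. Now have -(257 / 1309).
257 ≡ 1 (mod 4), so quadratic reciprocity gives (257 / 1309) = (1309 / 257). Reduce: 1309 ≡ 24 (mod 257). Now have -(24 / 257).
Factor out 2: 24 = 2^3·3. Since 257 ≡ 1 (mod 8), (2 / 257) = +1, and (2 / 257)^3 = +1. Now have -(3 / 257).
257 ≡ 1 (mod 4), so quadratic reciprocity gives (3 / 257) = (257 / 3). Reduce: 257 ≡ 2 (mod 3). Now have -(2 / 3).
Factor out 2: 2 = 2. Since 3 ≡ 3 (mod 8), (2 / 3) = -1. Now have (1 / 3).
(1 / 3) = 1. Collecting the sign factors: 1.
Product: (1)·(1) = 1.

1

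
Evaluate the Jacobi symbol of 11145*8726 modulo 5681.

By multiplicativity, (11145·8726 / 5681) = (11145 / 5681)·(8726 / 5681).
First factor (11145 / 5681):
Reduce the numerator: 11145 ≡ 5464 (mod 5681), so (11145 / 5681) = (5464 / 5681).
Factor out 2: 5464 = 2^3·683. Since 5681 ≡ 1 (mod 8), (2 / 5681) = +1, and (2 / 5681)^3 = +1. Now have (683 / 5681).
5681 ≡ 1 (mod 4), so quadratic reciprocity gives (683 / 5681) = (5681 / 683). Reduce: 5681 ≡ 217 (mod 683). Now have (217 / 683).
217 ≡ 1 (mod 4), so quadratic reciprocity gives (217 / 683) = (683 / 217). Reduce: 683 ≡ 32 (mod 217). Now have (32 / 217).
Factor out 2: 32 = 2^5. Since 217 ≡ 1 (mod 8), (2 / 217) = +1, and (2 / 217)^5 = +1. Now have (1 / 217).
(1 / 217) = 1. Collecting the sign factors: 1.
Second factor (8726 / 5681):
Reduce the numerator: 8726 ≡ 3045 (mod 5681), so (8726 / 5681) = (3045 / 5681).
3045 ≡ 1 (mod 4), so quadratic reciprocity gives (3045 / 5681) = (5681 / 3045). Reduce: 5681 ≡ 2636 (mod 3045). Now have (2636 / 3045).
Factor out 2: 2636 = 2^2·659. Since 3045 ≡ 5 (mod 8), (2 / 3045) = -1, and (2 / 3045)^2 = +1. Now have (659 / 3045).
3045 ≡ 1 (mod 4), so quadratic reciprocity gives (659 / 3045) = (3045 / 659). Reduce: 3045 ≡ 409 (mod 659). Now have (409 / 659).
409 ≡ 1 (mod 4), so quadratic reciprocity gives (409 / 659) = (659 / 409). Reduce: 659 ≡ 250 (mod 409). Now have (250 / 409).
Factor out 2: 250 = 2·125. Since 409 ≡ 1 (mod 8), (2 / 409) = +1. Now have (125 / 409).
125 ≡ 1 (mod 4), so quadratic reciprocity gives (125 / 409) = (409 / 125). Reduce: 409 ≡ 34 (mod 125). Now have (34 / 125).
Factor out 2: 34 = 2·17. Since 125 ≡ 5 (mod 8), (2 / 125) = -1. Now have -(17 / 125).
17 ≡ 1 (mod 4), so quadratic reciprocity gives (17 / 125) = (125 / 17). Reduce: 125 ≡ 6 (mod 17). Now have -(6 / 17).
Factor out 2: 6 = 2·3. Since 17 ≡ 1 (mod 8), (2 / 17) = +1. Now have -(3 / 17).
17 ≡ 1 (mod 4), so quadratic reciprocity gives (3 / 17) = (17 / 3). Reduce: 17 ≡ 2 (mod 3). Now have -(2 / 3).
Factor out 2: 2 = 2. Since 3 ≡ 3 (mod 8), (2 / 3) = -1. Now have (1 / 3).
(1 / 3) = 1. Collecting the sign factors: 1.
Product: (1)·(1) = 1.

1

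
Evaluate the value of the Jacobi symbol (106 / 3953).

-1

(106 / 3953)
  = (53 / 3953)    [3953 ≡ 1 mod 8 ⇒ (2 / 3953) = +1]
  = (3953 / 53)    [QR: 53 ≡ 1 mod 4, sign kept]
  = (31 / 53)    [3953 ≡ 31 mod 53]
  = (53 / 31)    [QR: 53 ≡ 1 mod 4, sign kept]
  = (22 / 31)    [53 ≡ 22 mod 31]
  = (11 / 31)    [31 ≡ 7 mod 8 ⇒ (2 / 31) = +1]
  = -(31 / 11)    [QR: both ≡ 3 mod 4, sign flips]
  = -(9 / 11)    [31 ≡ 9 mod 11]
  = -(11 / 9)    [QR: 9 ≡ 1 mod 4, sign kept]
  = -(2 / 9)    [11 ≡ 2 mod 9]
  = -(1 / 9)    [9 ≡ 1 mod 8 ⇒ (2 / 9) = +1]
  = -1    [(1 / 9) = 1]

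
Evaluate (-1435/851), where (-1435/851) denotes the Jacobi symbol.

(-1435/851)
  = -(1435/851)    [851 ≡ 3 mod 4 ⇒ (-1/851) = -1]
  = -(584/851)    [1435 ≡ 584 mod 851]
  = (73/851)    [851 ≡ 3 mod 8 ⇒ (2/851)^3 = -1]
  = (851/73)    [QR: 73 ≡ 1 mod 4, sign kept]
  = (48/73)    [851 ≡ 48 mod 73]
  = (3/73)    [73 ≡ 1 mod 8 ⇒ (2/73)^4 = +1]
  = (73/3)    [QR: 73 ≡ 1 mod 4, sign kept]
  = (1/3)    [73 ≡ 1 mod 3]
  = 1    [(1/3) = 1]

1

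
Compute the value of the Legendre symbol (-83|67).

-1

(-83|67)
  = -(83|67)    [67 ≡ 3 mod 4 ⇒ (-1|67) = -1]
  = -(16|67)    [83 ≡ 16 mod 67]
  = -(1|67)    [67 ≡ 3 mod 8 ⇒ (2|67)^4 = +1]
  = -1    [(1|67) = 1]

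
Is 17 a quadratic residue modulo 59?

yes

(17|59)
  = (59|17)    [QR: 17 ≡ 1 mod 4, sign kept]
  = (8|17)    [59 ≡ 8 mod 17]
  = (1|17)    [17 ≡ 1 mod 8 ⇒ (2|17)^3 = +1]
  = 1    [(1|17) = 1]
(17|59) = 1, and 59 is prime, so 17 is a quadratic residue mod 59.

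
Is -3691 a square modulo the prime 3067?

yes

(-3691|3067)
  = -(3691|3067)    [3067 ≡ 3 mod 4 ⇒ (-1|3067) = -1]
  = -(624|3067)    [3691 ≡ 624 mod 3067]
  = -(39|3067)    [3067 ≡ 3 mod 8 ⇒ (2|3067)^4 = +1]
  = (3067|39)    [QR: both ≡ 3 mod 4, sign flips]
  = (25|39)    [3067 ≡ 25 mod 39]
  = (39|25)    [QR: 25 ≡ 1 mod 4, sign kept]
  = (14|25)    [39 ≡ 14 mod 25]
  = (7|25)    [25 ≡ 1 mod 8 ⇒ (2|25) = +1]
  = (25|7)    [QR: 25 ≡ 1 mod 4, sign kept]
  = (4|7)    [25 ≡ 4 mod 7]
  = (1|7)    [7 ≡ 7 mod 8 ⇒ (2|7)^2 = +1]
  = 1    [(1|7) = 1]
The Legendre symbol is 1, so x^2 ≡ -3691 (mod 3067) has solution.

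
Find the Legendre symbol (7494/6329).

(7494/6329)
  = (1165/6329)    [7494 ≡ 1165 mod 6329]
  = (6329/1165)    [QR: 1165 ≡ 1 mod 4, sign kept]
  = (504/1165)    [6329 ≡ 504 mod 1165]
  = -(63/1165)    [1165 ≡ 5 mod 8 ⇒ (2/1165)^3 = -1]
  = -(1165/63)    [QR: 1165 ≡ 1 mod 4, sign kept]
  = -(31/63)    [1165 ≡ 31 mod 63]
  = (63/31)    [QR: both ≡ 3 mod 4, sign flips]
  = (1/31)    [63 ≡ 1 mod 31]
  = 1    [(1/31) = 1]

1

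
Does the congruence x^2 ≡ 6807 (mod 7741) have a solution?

7741 ≡ 1 (mod 4), so quadratic reciprocity gives (6807|7741) = (7741|6807). Reduce: 7741 ≡ 934 (mod 6807). Now have (934|6807).
Factor out 2: 934 = 2·467. Since 6807 ≡ 7 (mod 8), (2|6807) = +1. Now have (467|6807).
Both 467 ≡ 3 and 6807 ≡ 3 (mod 4), so reciprocity gives (467|6807) = -(6807|467). Reduce: 6807 ≡ 269 (mod 467). Now have -(269|467).
269 ≡ 1 (mod 4), so quadratic reciprocity gives (269|467) = (467|269). Reduce: 467 ≡ 198 (mod 269). Now have -(198|269).
Factor out 2: 198 = 2·99. Since 269 ≡ 5 (mod 8), (2|269) = -1. Now have (99|269).
269 ≡ 1 (mod 4), so quadratic reciprocity gives (99|269) = (269|99). Reduce: 269 ≡ 71 (mod 99). Now have (71|99).
Both 71 ≡ 3 and 99 ≡ 3 (mod 4), so reciprocity gives (71|99) = -(99|71). Reduce: 99 ≡ 28 (mod 71). Now have -(28|71).
Factor out 2: 28 = 2^2·7. Since 71 ≡ 7 (mod 8), (2|71) = +1, and (2|71)^2 = +1. Now have -(7|71).
Both 7 ≡ 3 and 71 ≡ 3 (mod 4), so reciprocity gives (7|71) = -(71|7). Reduce: 71 ≡ 1 (mod 7). Now have (1|7).
(1|7) = 1. Collecting the sign factors: 1.
The Legendre symbol is 1, so x^2 ≡ 6807 (mod 7741) has solution.

yes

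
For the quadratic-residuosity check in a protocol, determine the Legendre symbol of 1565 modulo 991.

(1565|991)
  = (574|991)    [1565 ≡ 574 mod 991]
  = (287|991)    [991 ≡ 7 mod 8 ⇒ (2|991) = +1]
  = -(991|287)    [QR: both ≡ 3 mod 4, sign flips]
  = -(130|287)    [991 ≡ 130 mod 287]
  = -(65|287)    [287 ≡ 7 mod 8 ⇒ (2|287) = +1]
  = -(287|65)    [QR: 65 ≡ 1 mod 4, sign kept]
  = -(27|65)    [287 ≡ 27 mod 65]
  = -(65|27)    [QR: 65 ≡ 1 mod 4, sign kept]
  = -(11|27)    [65 ≡ 11 mod 27]
  = (27|11)    [QR: both ≡ 3 mod 4, sign flips]
  = (5|11)    [27 ≡ 5 mod 11]
  = (11|5)    [QR: 5 ≡ 1 mod 4, sign kept]
  = (1|5)    [11 ≡ 1 mod 5]
  = 1    [(1|5) = 1]

1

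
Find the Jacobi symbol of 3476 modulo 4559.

-1

(3476/4559)
  = (869/4559)    [4559 ≡ 7 mod 8 ⇒ (2/4559)^2 = +1]
  = (4559/869)    [QR: 869 ≡ 1 mod 4, sign kept]
  = (214/869)    [4559 ≡ 214 mod 869]
  = -(107/869)    [869 ≡ 5 mod 8 ⇒ (2/869) = -1]
  = -(869/107)    [QR: 869 ≡ 1 mod 4, sign kept]
  = -(13/107)    [869 ≡ 13 mod 107]
  = -(107/13)    [QR: 13 ≡ 1 mod 4, sign kept]
  = -(3/13)    [107 ≡ 3 mod 13]
  = -(13/3)    [QR: 13 ≡ 1 mod 4, sign kept]
  = -(1/3)    [13 ≡ 1 mod 3]
  = -1    [(1/3) = 1]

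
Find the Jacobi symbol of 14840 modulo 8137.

(14840/8137)
  = (6703/8137)    [14840 ≡ 6703 mod 8137]
  = (8137/6703)    [QR: 8137 ≡ 1 mod 4, sign kept]
  = (1434/6703)    [8137 ≡ 1434 mod 6703]
  = (717/6703)    [6703 ≡ 7 mod 8 ⇒ (2/6703) = +1]
  = (6703/717)    [QR: 717 ≡ 1 mod 4, sign kept]
  = (250/717)    [6703 ≡ 250 mod 717]
  = -(125/717)    [717 ≡ 5 mod 8 ⇒ (2/717) = -1]
  = -(717/125)    [QR: 125 ≡ 1 mod 4, sign kept]
  = -(92/125)    [717 ≡ 92 mod 125]
  = -(23/125)    [125 ≡ 5 mod 8 ⇒ (2/125)^2 = +1]
  = -(125/23)    [QR: 125 ≡ 1 mod 4, sign kept]
  = -(10/23)    [125 ≡ 10 mod 23]
  = -(5/23)    [23 ≡ 7 mod 8 ⇒ (2/23) = +1]
  = -(23/5)    [QR: 5 ≡ 1 mod 4, sign kept]
  = -(3/5)    [23 ≡ 3 mod 5]
  = -(5/3)    [QR: 5 ≡ 1 mod 4, sign kept]
  = -(2/3)    [5 ≡ 2 mod 3]
  = (1/3)    [3 ≡ 3 mod 8 ⇒ (2/3) = -1]
  = 1    [(1/3) = 1]

1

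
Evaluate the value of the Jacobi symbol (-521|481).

Reduce the numerator: -521 ≡ 441 (mod 481), so (-521|481) = (441|481).
441 ≡ 1 (mod 4), so quadratic reciprocity gives (441|481) = (481|441). Reduce: 481 ≡ 40 (mod 441). Now have (40|441).
Factor out 2: 40 = 2^3·5. Since 441 ≡ 1 (mod 8), (2|441) = +1, and (2|441)^3 = +1. Now have (5|441).
5 ≡ 1 (mod 4), so quadratic reciprocity gives (5|441) = (441|5). Reduce: 441 ≡ 1 (mod 5). Now have (1|5).
(1|5) = 1. Collecting the sign factors: 1.

1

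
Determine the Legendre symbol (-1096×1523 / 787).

By multiplicativity, (-1096·1523 / 787) = (-1096 / 787)·(1523 / 787).
First factor (-1096 / 787):
Pull out -1: (-1096 / 787) = (-1 / 787)·(1096 / 787). Since 787 ≡ 3 (mod 4), (-1 / 787) = -1. Now have -(1096 / 787).
Reduce the numerator: 1096 ≡ 309 (mod 787), so (1096 / 787) = (309 / 787).
309 ≡ 1 (mod 4), so quadratic reciprocity gives (309 / 787) = (787 / 309). Reduce: 787 ≡ 169 (mod 309). Now have -(169 / 309).
169 ≡ 1 (mod 4), so quadratic reciprocity gives (169 / 309) = (309 / 169). Reduce: 309 ≡ 140 (mod 169). Now have -(140 / 169).
Factor out 2: 140 = 2^2·35. Since 169 ≡ 1 (mod 8), (2 / 169) = +1, and (2 / 169)^2 = +1. Now have -(35 / 169).
169 ≡ 1 (mod 4), so quadratic reciprocity gives (35 / 169) = (169 / 35). Reduce: 169 ≡ 29 (mod 35). Now have -(29 / 35).
29 ≡ 1 (mod 4), so quadratic reciprocity gives (29 / 35) = (35 / 29). Reduce: 35 ≡ 6 (mod 29). Now have -(6 / 29).
Factor out 2: 6 = 2·3. Since 29 ≡ 5 (mod 8), (2 / 29) = -1. Now have (3 / 29).
29 ≡ 1 (mod 4), so quadratic reciprocity gives (3 / 29) = (29 / 3). Reduce: 29 ≡ 2 (mod 3). Now have (2 / 3).
Factor out 2: 2 = 2. Since 3 ≡ 3 (mod 8), (2 / 3) = -1. Now have -(1 / 3).
(1 / 3) = 1. Collecting the sign factors: -1.
Second factor (1523 / 787):
Reduce the numerator: 1523 ≡ 736 (mod 787), so (1523 / 787) = (736 / 787).
Factor out 2: 736 = 2^5·23. Since 787 ≡ 3 (mod 8), (2 / 787) = -1, and (2 / 787)^5 = -1. Now have -(23 / 787).
Both 23 ≡ 3 and 787 ≡ 3 (mod 4), so reciprocity gives (23 / 787) = -(787 / 23). Reduce: 787 ≡ 5 (mod 23). Now have (5 / 23).
5 ≡ 1 (mod 4), so quadratic reciprocity gives (5 / 23) = (23 / 5). Reduce: 23 ≡ 3 (mod 5). Now have (3 / 5).
5 ≡ 1 (mod 4), so quadratic reciprocity gives (3 / 5) = (5 / 3). Reduce: 5 ≡ 2 (mod 3). Now have (2 / 3).
Factor out 2: 2 = 2. Since 3 ≡ 3 (mod 8), (2 / 3) = -1. Now have -(1 / 3).
(1 / 3) = 1. Collecting the sign factors: -1.
Product: (-1)·(-1) = 1.

1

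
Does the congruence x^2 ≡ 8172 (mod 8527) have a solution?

(8172/8527)
  = (2043/8527)    [8527 ≡ 7 mod 8 ⇒ (2/8527)^2 = +1]
  = -(8527/2043)    [QR: both ≡ 3 mod 4, sign flips]
  = -(355/2043)    [8527 ≡ 355 mod 2043]
  = (2043/355)    [QR: both ≡ 3 mod 4, sign flips]
  = (268/355)    [2043 ≡ 268 mod 355]
  = (67/355)    [355 ≡ 3 mod 8 ⇒ (2/355)^2 = +1]
  = -(355/67)    [QR: both ≡ 3 mod 4, sign flips]
  = -(20/67)    [355 ≡ 20 mod 67]
  = -(5/67)    [67 ≡ 3 mod 8 ⇒ (2/67)^2 = +1]
  = -(67/5)    [QR: 5 ≡ 1 mod 4, sign kept]
  = -(2/5)    [67 ≡ 2 mod 5]
  = (1/5)    [5 ≡ 5 mod 8 ⇒ (2/5) = -1]
  = 1    [(1/5) = 1]
(8172/8527) = 1, and 8527 is prime, so 8172 is a quadratic residue mod 8527.

yes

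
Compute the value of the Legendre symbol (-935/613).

(-935/613)
  = (291/613)    [-935 ≡ 291 mod 613]
  = (613/291)    [QR: 613 ≡ 1 mod 4, sign kept]
  = (31/291)    [613 ≡ 31 mod 291]
  = -(291/31)    [QR: both ≡ 3 mod 4, sign flips]
  = -(12/31)    [291 ≡ 12 mod 31]
  = -(3/31)    [31 ≡ 7 mod 8 ⇒ (2/31)^2 = +1]
  = (31/3)    [QR: both ≡ 3 mod 4, sign flips]
  = (1/3)    [31 ≡ 1 mod 3]
  = 1    [(1/3) = 1]

1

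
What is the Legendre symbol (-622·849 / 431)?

By multiplicativity, (-622·849 / 431) = (-622 / 431)·(849 / 431).
First factor (-622 / 431):
Reduce the numerator: -622 ≡ 240 (mod 431), so (-622 / 431) = (240 / 431).
Factor out 2: 240 = 2^4·15. Since 431 ≡ 7 (mod 8), (2 / 431) = +1, and (2 / 431)^4 = +1. Now have (15 / 431).
Both 15 ≡ 3 and 431 ≡ 3 (mod 4), so reciprocity gives (15 / 431) = -(431 / 15). Reduce: 431 ≡ 11 (mod 15). Now have -(11 / 15).
Both 11 ≡ 3 and 15 ≡ 3 (mod 4), so reciprocity gives (11 / 15) = -(15 / 11). Reduce: 15 ≡ 4 (mod 11). Now have (4 / 11).
Factor out 2: 4 = 2^2. Since 11 ≡ 3 (mod 8), (2 / 11) = -1, and (2 / 11)^2 = +1. Now have (1 / 11).
(1 / 11) = 1. Collecting the sign factors: 1.
Second factor (849 / 431):
Reduce the numerator: 849 ≡ 418 (mod 431), so (849 / 431) = (418 / 431).
Factor out 2: 418 = 2·209. Since 431 ≡ 7 (mod 8), (2 / 431) = +1. Now have (209 / 431).
209 ≡ 1 (mod 4), so quadratic reciprocity gives (209 / 431) = (431 / 209). Reduce: 431 ≡ 13 (mod 209). Now have (13 / 209).
13 ≡ 1 (mod 4), so quadratic reciprocity gives (13 / 209) = (209 / 13). Reduce: 209 ≡ 1 (mod 13). Now have (1 / 13).
(1 / 13) = 1. Collecting the sign factors: 1.
Product: (1)·(1) = 1.

1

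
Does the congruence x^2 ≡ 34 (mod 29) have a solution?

yes

(34|29)
  = (5|29)    [34 ≡ 5 mod 29]
  = (29|5)    [QR: 5 ≡ 1 mod 4, sign kept]
  = (4|5)    [29 ≡ 4 mod 5]
  = (1|5)    [5 ≡ 5 mod 8 ⇒ (2|5)^2 = +1]
  = 1    [(1|5) = 1]
(34|29) = 1, and 29 is prime, so 34 is a quadratic residue mod 29.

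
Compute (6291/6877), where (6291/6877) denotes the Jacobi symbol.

6877 ≡ 1 (mod 4), so quadratic reciprocity gives (6291/6877) = (6877/6291). Reduce: 6877 ≡ 586 (mod 6291). Now have (586/6291).
Factor out 2: 586 = 2·293. Since 6291 ≡ 3 (mod 8), (2/6291) = -1. Now have -(293/6291).
293 ≡ 1 (mod 4), so quadratic reciprocity gives (293/6291) = (6291/293). Reduce: 6291 ≡ 138 (mod 293). Now have -(138/293).
Factor out 2: 138 = 2·69. Since 293 ≡ 5 (mod 8), (2/293) = -1. Now have (69/293).
69 ≡ 1 (mod 4), so quadratic reciprocity gives (69/293) = (293/69). Reduce: 293 ≡ 17 (mod 69). Now have (17/69).
17 ≡ 1 (mod 4), so quadratic reciprocity gives (17/69) = (69/17). Reduce: 69 ≡ 1 (mod 17). Now have (1/17).
(1/17) = 1. Collecting the sign factors: 1.

1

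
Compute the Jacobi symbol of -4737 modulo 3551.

1

Reduce the numerator: -4737 ≡ 2365 (mod 3551), so (-4737/3551) = (2365/3551).
2365 ≡ 1 (mod 4), so quadratic reciprocity gives (2365/3551) = (3551/2365). Reduce: 3551 ≡ 1186 (mod 2365). Now have (1186/2365).
Factor out 2: 1186 = 2·593. Since 2365 ≡ 5 (mod 8), (2/2365) = -1. Now have -(593/2365).
593 ≡ 1 (mod 4), so quadratic reciprocity gives (593/2365) = (2365/593). Reduce: 2365 ≡ 586 (mod 593). Now have -(586/593).
Factor out 2: 586 = 2·293. Since 593 ≡ 1 (mod 8), (2/593) = +1. Now have -(293/593).
293 ≡ 1 (mod 4), so quadratic reciprocity gives (293/593) = (593/293). Reduce: 593 ≡ 7 (mod 293). Now have -(7/293).
293 ≡ 1 (mod 4), so quadratic reciprocity gives (7/293) = (293/7). Reduce: 293 ≡ 6 (mod 7). Now have -(6/7).
Factor out 2: 6 = 2·3. Since 7 ≡ 7 (mod 8), (2/7) = +1. Now have -(3/7).
Both 3 ≡ 3 and 7 ≡ 3 (mod 4), so reciprocity gives (3/7) = -(7/3). Reduce: 7 ≡ 1 (mod 3). Now have (1/3).
(1/3) = 1. Collecting the sign factors: 1.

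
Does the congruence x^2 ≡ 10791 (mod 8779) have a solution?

yes

Reduce the numerator: 10791 ≡ 2012 (mod 8779), so (10791/8779) = (2012/8779).
Factor out 2: 2012 = 2^2·503. Since 8779 ≡ 3 (mod 8), (2/8779) = -1, and (2/8779)^2 = +1. Now have (503/8779).
Both 503 ≡ 3 and 8779 ≡ 3 (mod 4), so reciprocity gives (503/8779) = -(8779/503). Reduce: 8779 ≡ 228 (mod 503). Now have -(228/503).
Factor out 2: 228 = 2^2·57. Since 503 ≡ 7 (mod 8), (2/503) = +1, and (2/503)^2 = +1. Now have -(57/503).
57 ≡ 1 (mod 4), so quadratic reciprocity gives (57/503) = (503/57). Reduce: 503 ≡ 47 (mod 57). Now have -(47/57).
57 ≡ 1 (mod 4), so quadratic reciprocity gives (47/57) = (57/47). Reduce: 57 ≡ 10 (mod 47). Now have -(10/47).
Factor out 2: 10 = 2·5. Since 47 ≡ 7 (mod 8), (2/47) = +1. Now have -(5/47).
5 ≡ 1 (mod 4), so quadratic reciprocity gives (5/47) = (47/5). Reduce: 47 ≡ 2 (mod 5). Now have -(2/5).
Factor out 2: 2 = 2. Since 5 ≡ 5 (mod 8), (2/5) = -1. Now have (1/5).
(1/5) = 1. Collecting the sign factors: 1.
The Legendre symbol is 1, so x^2 ≡ 10791 (mod 8779) has solution.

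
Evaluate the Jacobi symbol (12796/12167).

Reduce the numerator: 12796 ≡ 629 (mod 12167), so (12796/12167) = (629/12167).
629 ≡ 1 (mod 4), so quadratic reciprocity gives (629/12167) = (12167/629). Reduce: 12167 ≡ 216 (mod 629). Now have (216/629).
Factor out 2: 216 = 2^3·27. Since 629 ≡ 5 (mod 8), (2/629) = -1, and (2/629)^3 = -1. Now have -(27/629).
629 ≡ 1 (mod 4), so quadratic reciprocity gives (27/629) = (629/27). Reduce: 629 ≡ 8 (mod 27). Now have -(8/27).
Factor out 2: 8 = 2^3. Since 27 ≡ 3 (mod 8), (2/27) = -1, and (2/27)^3 = -1. Now have (1/27).
(1/27) = 1. Collecting the sign factors: 1.

1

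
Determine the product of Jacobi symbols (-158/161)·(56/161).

0

By multiplicativity, (-158·56/161) = (-158/161)·(56/161).
First factor (-158/161):
(-158/161)
  = (3/161)    [-158 ≡ 3 mod 161]
  = (161/3)    [QR: 161 ≡ 1 mod 4, sign kept]
  = (2/3)    [161 ≡ 2 mod 3]
  = -(1/3)    [3 ≡ 3 mod 8 ⇒ (2/3) = -1]
  = -1    [(1/3) = 1]
Second factor (56/161):
(56/161)
  = (7/161)    [161 ≡ 1 mod 8 ⇒ (2/161)^3 = +1]
  = (161/7)    [QR: 161 ≡ 1 mod 4, sign kept]
  = (0/7)    [161 ≡ 0 mod 7]
  = 0    [numerator 0, gcd > 1]
Product: (-1)·(0) = 0.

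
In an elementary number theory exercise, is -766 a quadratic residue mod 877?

yes

Pull out -1: (-766|877) = (-1|877)·(766|877). Since 877 ≡ 1 (mod 4), (-1|877) = +1. Now have (766|877).
Factor out 2: 766 = 2·383. Since 877 ≡ 5 (mod 8), (2|877) = -1. Now have -(383|877).
877 ≡ 1 (mod 4), so quadratic reciprocity gives (383|877) = (877|383). Reduce: 877 ≡ 111 (mod 383). Now have -(111|383).
Both 111 ≡ 3 and 383 ≡ 3 (mod 4), so reciprocity gives (111|383) = -(383|111). Reduce: 383 ≡ 50 (mod 111). Now have (50|111).
Factor out 2: 50 = 2·25. Since 111 ≡ 7 (mod 8), (2|111) = +1. Now have (25|111).
25 ≡ 1 (mod 4), so quadratic reciprocity gives (25|111) = (111|25). Reduce: 111 ≡ 11 (mod 25). Now have (11|25).
25 ≡ 1 (mod 4), so quadratic reciprocity gives (11|25) = (25|11). Reduce: 25 ≡ 3 (mod 11). Now have (3|11).
Both 3 ≡ 3 and 11 ≡ 3 (mod 4), so reciprocity gives (3|11) = -(11|3). Reduce: 11 ≡ 2 (mod 3). Now have -(2|3).
Factor out 2: 2 = 2. Since 3 ≡ 3 (mod 8), (2|3) = -1. Now have (1|3).
(1|3) = 1. Collecting the sign factors: 1.
(-766|877) = 1, and 877 is prime, so -766 is a quadratic residue mod 877.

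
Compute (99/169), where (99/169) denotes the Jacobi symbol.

1

(99/169)
  = (169/99)    [QR: 169 ≡ 1 mod 4, sign kept]
  = (70/99)    [169 ≡ 70 mod 99]
  = -(35/99)    [99 ≡ 3 mod 8 ⇒ (2/99) = -1]
  = (99/35)    [QR: both ≡ 3 mod 4, sign flips]
  = (29/35)    [99 ≡ 29 mod 35]
  = (35/29)    [QR: 29 ≡ 1 mod 4, sign kept]
  = (6/29)    [35 ≡ 6 mod 29]
  = -(3/29)    [29 ≡ 5 mod 8 ⇒ (2/29) = -1]
  = -(29/3)    [QR: 29 ≡ 1 mod 4, sign kept]
  = -(2/3)    [29 ≡ 2 mod 3]
  = (1/3)    [3 ≡ 3 mod 8 ⇒ (2/3) = -1]
  = 1    [(1/3) = 1]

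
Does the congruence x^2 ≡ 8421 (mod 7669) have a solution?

yes

Reduce the numerator: 8421 ≡ 752 (mod 7669), so (8421|7669) = (752|7669).
Factor out 2: 752 = 2^4·47. Since 7669 ≡ 5 (mod 8), (2|7669) = -1, and (2|7669)^4 = +1. Now have (47|7669).
7669 ≡ 1 (mod 4), so quadratic reciprocity gives (47|7669) = (7669|47). Reduce: 7669 ≡ 8 (mod 47). Now have (8|47).
Factor out 2: 8 = 2^3. Since 47 ≡ 7 (mod 8), (2|47) = +1, and (2|47)^3 = +1. Now have (1|47).
(1|47) = 1. Collecting the sign factors: 1.
The Legendre symbol is 1, so x^2 ≡ 8421 (mod 7669) has solution.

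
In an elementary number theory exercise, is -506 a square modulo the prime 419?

Reduce the numerator: -506 ≡ 332 (mod 419), so (-506/419) = (332/419).
Factor out 2: 332 = 2^2·83. Since 419 ≡ 3 (mod 8), (2/419) = -1, and (2/419)^2 = +1. Now have (83/419).
Both 83 ≡ 3 and 419 ≡ 3 (mod 4), so reciprocity gives (83/419) = -(419/83). Reduce: 419 ≡ 4 (mod 83). Now have -(4/83).
Factor out 2: 4 = 2^2. Since 83 ≡ 3 (mod 8), (2/83) = -1, and (2/83)^2 = +1. Now have -(1/83).
(1/83) = 1. Collecting the sign factors: -1.
The Legendre symbol is -1, so x^2 ≡ -506 (mod 419) has no solution.

no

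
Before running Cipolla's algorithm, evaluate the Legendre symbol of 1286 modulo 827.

-1

Reduce the numerator: 1286 ≡ 459 (mod 827), so (1286/827) = (459/827).
Both 459 ≡ 3 and 827 ≡ 3 (mod 4), so reciprocity gives (459/827) = -(827/459). Reduce: 827 ≡ 368 (mod 459). Now have -(368/459).
Factor out 2: 368 = 2^4·23. Since 459 ≡ 3 (mod 8), (2/459) = -1, and (2/459)^4 = +1. Now have -(23/459).
Both 23 ≡ 3 and 459 ≡ 3 (mod 4), so reciprocity gives (23/459) = -(459/23). Reduce: 459 ≡ 22 (mod 23). Now have (22/23).
Factor out 2: 22 = 2·11. Since 23 ≡ 7 (mod 8), (2/23) = +1. Now have (11/23).
Both 11 ≡ 3 and 23 ≡ 3 (mod 4), so reciprocity gives (11/23) = -(23/11). Reduce: 23 ≡ 1 (mod 11). Now have -(1/11).
(1/11) = 1. Collecting the sign factors: -1.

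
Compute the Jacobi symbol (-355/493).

1

Reduce the numerator: -355 ≡ 138 (mod 493), so (-355/493) = (138/493).
Factor out 2: 138 = 2·69. Since 493 ≡ 5 (mod 8), (2/493) = -1. Now have -(69/493).
69 ≡ 1 (mod 4), so quadratic reciprocity gives (69/493) = (493/69). Reduce: 493 ≡ 10 (mod 69). Now have -(10/69).
Factor out 2: 10 = 2·5. Since 69 ≡ 5 (mod 8), (2/69) = -1. Now have (5/69).
5 ≡ 1 (mod 4), so quadratic reciprocity gives (5/69) = (69/5). Reduce: 69 ≡ 4 (mod 5). Now have (4/5).
Factor out 2: 4 = 2^2. Since 5 ≡ 5 (mod 8), (2/5) = -1, and (2/5)^2 = +1. Now have (1/5).
(1/5) = 1. Collecting the sign factors: 1.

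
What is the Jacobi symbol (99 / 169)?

1

169 ≡ 1 (mod 4), so quadratic reciprocity gives (99 / 169) = (169 / 99). Reduce: 169 ≡ 70 (mod 99). Now have (70 / 99).
Factor out 2: 70 = 2·35. Since 99 ≡ 3 (mod 8), (2 / 99) = -1. Now have -(35 / 99).
Both 35 ≡ 3 and 99 ≡ 3 (mod 4), so reciprocity gives (35 / 99) = -(99 / 35). Reduce: 99 ≡ 29 (mod 35). Now have (29 / 35).
29 ≡ 1 (mod 4), so quadratic reciprocity gives (29 / 35) = (35 / 29). Reduce: 35 ≡ 6 (mod 29). Now have (6 / 29).
Factor out 2: 6 = 2·3. Since 29 ≡ 5 (mod 8), (2 / 29) = -1. Now have -(3 / 29).
29 ≡ 1 (mod 4), so quadratic reciprocity gives (3 / 29) = (29 / 3). Reduce: 29 ≡ 2 (mod 3). Now have -(2 / 3).
Factor out 2: 2 = 2. Since 3 ≡ 3 (mod 8), (2 / 3) = -1. Now have (1 / 3).
(1 / 3) = 1. Collecting the sign factors: 1.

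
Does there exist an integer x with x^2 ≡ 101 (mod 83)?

no

Reduce the numerator: 101 ≡ 18 (mod 83), so (101/83) = (18/83).
Factor out 2: 18 = 2·9. Since 83 ≡ 3 (mod 8), (2/83) = -1. Now have -(9/83).
9 ≡ 1 (mod 4), so quadratic reciprocity gives (9/83) = (83/9). Reduce: 83 ≡ 2 (mod 9). Now have -(2/9).
Factor out 2: 2 = 2. Since 9 ≡ 1 (mod 8), (2/9) = +1. Now have -(1/9).
(1/9) = 1. Collecting the sign factors: -1.
The Legendre symbol is -1, so x^2 ≡ 101 (mod 83) has no solution.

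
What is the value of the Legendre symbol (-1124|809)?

(-1124|809)
  = (494|809)    [-1124 ≡ 494 mod 809]
  = (247|809)    [809 ≡ 1 mod 8 ⇒ (2|809) = +1]
  = (809|247)    [QR: 809 ≡ 1 mod 4, sign kept]
  = (68|247)    [809 ≡ 68 mod 247]
  = (17|247)    [247 ≡ 7 mod 8 ⇒ (2|247)^2 = +1]
  = (247|17)    [QR: 17 ≡ 1 mod 4, sign kept]
  = (9|17)    [247 ≡ 9 mod 17]
  = (17|9)    [QR: 9 ≡ 1 mod 4, sign kept]
  = (8|9)    [17 ≡ 8 mod 9]
  = (1|9)    [9 ≡ 1 mod 8 ⇒ (2|9)^3 = +1]
  = 1    [(1|9) = 1]

1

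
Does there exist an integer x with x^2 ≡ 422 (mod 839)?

yes

(422/839)
  = (211/839)    [839 ≡ 7 mod 8 ⇒ (2/839) = +1]
  = -(839/211)    [QR: both ≡ 3 mod 4, sign flips]
  = -(206/211)    [839 ≡ 206 mod 211]
  = (103/211)    [211 ≡ 3 mod 8 ⇒ (2/211) = -1]
  = -(211/103)    [QR: both ≡ 3 mod 4, sign flips]
  = -(5/103)    [211 ≡ 5 mod 103]
  = -(103/5)    [QR: 5 ≡ 1 mod 4, sign kept]
  = -(3/5)    [103 ≡ 3 mod 5]
  = -(5/3)    [QR: 5 ≡ 1 mod 4, sign kept]
  = -(2/3)    [5 ≡ 2 mod 3]
  = (1/3)    [3 ≡ 3 mod 8 ⇒ (2/3) = -1]
  = 1    [(1/3) = 1]
(422/839) = 1, and 839 is prime, so 422 is a quadratic residue mod 839.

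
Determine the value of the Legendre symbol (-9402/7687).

(-9402/7687)
  = (5972/7687)    [-9402 ≡ 5972 mod 7687]
  = (1493/7687)    [7687 ≡ 7 mod 8 ⇒ (2/7687)^2 = +1]
  = (7687/1493)    [QR: 1493 ≡ 1 mod 4, sign kept]
  = (222/1493)    [7687 ≡ 222 mod 1493]
  = -(111/1493)    [1493 ≡ 5 mod 8 ⇒ (2/1493) = -1]
  = -(1493/111)    [QR: 1493 ≡ 1 mod 4, sign kept]
  = -(50/111)    [1493 ≡ 50 mod 111]
  = -(25/111)    [111 ≡ 7 mod 8 ⇒ (2/111) = +1]
  = -(111/25)    [QR: 25 ≡ 1 mod 4, sign kept]
  = -(11/25)    [111 ≡ 11 mod 25]
  = -(25/11)    [QR: 25 ≡ 1 mod 4, sign kept]
  = -(3/11)    [25 ≡ 3 mod 11]
  = (11/3)    [QR: both ≡ 3 mod 4, sign flips]
  = (2/3)    [11 ≡ 2 mod 3]
  = -(1/3)    [3 ≡ 3 mod 8 ⇒ (2/3) = -1]
  = -1    [(1/3) = 1]

-1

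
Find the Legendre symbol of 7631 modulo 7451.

(7631 / 7451)
  = (180 / 7451)    [7631 ≡ 180 mod 7451]
  = (45 / 7451)    [7451 ≡ 3 mod 8 ⇒ (2 / 7451)^2 = +1]
  = (7451 / 45)    [QR: 45 ≡ 1 mod 4, sign kept]
  = (26 / 45)    [7451 ≡ 26 mod 45]
  = -(13 / 45)    [45 ≡ 5 mod 8 ⇒ (2 / 45) = -1]
  = -(45 / 13)    [QR: 13 ≡ 1 mod 4, sign kept]
  = -(6 / 13)    [45 ≡ 6 mod 13]
  = (3 / 13)    [13 ≡ 5 mod 8 ⇒ (2 / 13) = -1]
  = (13 / 3)    [QR: 13 ≡ 1 mod 4, sign kept]
  = (1 / 3)    [13 ≡ 1 mod 3]
  = 1    [(1 / 3) = 1]

1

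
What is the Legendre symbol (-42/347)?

-1

Reduce the numerator: -42 ≡ 305 (mod 347), so (-42/347) = (305/347).
305 ≡ 1 (mod 4), so quadratic reciprocity gives (305/347) = (347/305). Reduce: 347 ≡ 42 (mod 305). Now have (42/305).
Factor out 2: 42 = 2·21. Since 305 ≡ 1 (mod 8), (2/305) = +1. Now have (21/305).
21 ≡ 1 (mod 4), so quadratic reciprocity gives (21/305) = (305/21). Reduce: 305 ≡ 11 (mod 21). Now have (11/21).
21 ≡ 1 (mod 4), so quadratic reciprocity gives (11/21) = (21/11). Reduce: 21 ≡ 10 (mod 11). Now have (10/11).
Factor out 2: 10 = 2·5. Since 11 ≡ 3 (mod 8), (2/11) = -1. Now have -(5/11).
5 ≡ 1 (mod 4), so quadratic reciprocity gives (5/11) = (11/5). Reduce: 11 ≡ 1 (mod 5). Now have -(1/5).
(1/5) = 1. Collecting the sign factors: -1.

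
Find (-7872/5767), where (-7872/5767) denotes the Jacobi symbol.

(-7872/5767)
  = (3662/5767)    [-7872 ≡ 3662 mod 5767]
  = (1831/5767)    [5767 ≡ 7 mod 8 ⇒ (2/5767) = +1]
  = -(5767/1831)    [QR: both ≡ 3 mod 4, sign flips]
  = -(274/1831)    [5767 ≡ 274 mod 1831]
  = -(137/1831)    [1831 ≡ 7 mod 8 ⇒ (2/1831) = +1]
  = -(1831/137)    [QR: 137 ≡ 1 mod 4, sign kept]
  = -(50/137)    [1831 ≡ 50 mod 137]
  = -(25/137)    [137 ≡ 1 mod 8 ⇒ (2/137) = +1]
  = -(137/25)    [QR: 25 ≡ 1 mod 4, sign kept]
  = -(12/25)    [137 ≡ 12 mod 25]
  = -(3/25)    [25 ≡ 1 mod 8 ⇒ (2/25)^2 = +1]
  = -(25/3)    [QR: 25 ≡ 1 mod 4, sign kept]
  = -(1/3)    [25 ≡ 1 mod 3]
  = -1    [(1/3) = 1]

-1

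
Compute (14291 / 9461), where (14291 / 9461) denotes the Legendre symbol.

1

(14291 / 9461)
  = (4830 / 9461)    [14291 ≡ 4830 mod 9461]
  = -(2415 / 9461)    [9461 ≡ 5 mod 8 ⇒ (2 / 9461) = -1]
  = -(9461 / 2415)    [QR: 9461 ≡ 1 mod 4, sign kept]
  = -(2216 / 2415)    [9461 ≡ 2216 mod 2415]
  = -(277 / 2415)    [2415 ≡ 7 mod 8 ⇒ (2 / 2415)^3 = +1]
  = -(2415 / 277)    [QR: 277 ≡ 1 mod 4, sign kept]
  = -(199 / 277)    [2415 ≡ 199 mod 277]
  = -(277 / 199)    [QR: 277 ≡ 1 mod 4, sign kept]
  = -(78 / 199)    [277 ≡ 78 mod 199]
  = -(39 / 199)    [199 ≡ 7 mod 8 ⇒ (2 / 199) = +1]
  = (199 / 39)    [QR: both ≡ 3 mod 4, sign flips]
  = (4 / 39)    [199 ≡ 4 mod 39]
  = (1 / 39)    [39 ≡ 7 mod 8 ⇒ (2 / 39)^2 = +1]
  = 1    [(1 / 39) = 1]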